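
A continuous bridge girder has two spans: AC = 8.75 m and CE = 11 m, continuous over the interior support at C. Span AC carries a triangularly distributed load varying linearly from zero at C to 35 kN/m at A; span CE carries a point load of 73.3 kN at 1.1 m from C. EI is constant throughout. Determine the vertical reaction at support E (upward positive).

Release continuity at C by inserting a hinge; the redundant is the internal moment M_C. The primary structure is two simply-supported spans AC and CE.
Discontinuity in slope at C on the released structure — sum the simple-span end rotations:
  span AC: triangular load, peak 35: 7w₀L³/(360EI) = 455.9/EI
  span CE: point load 73.3 at a = 1.1: Pab(L + b)/(6LEI) = 252.8/EI
  relative rotation θ_0 = (455.9 + 252.8)/EI = 708.7/EI
A unit hogging moment at C produces rotation L₁/(3EI) + L₂/(3EI) = 6.583/EI.
Slope continuity at C: θ_0 = M_C·6.583/EI, so M_C = 708.7/6.583 = 107.6 kN·m (hogging).
Span CE, ΣM about E: R_C^{CE}·11 = 725.7 + 107.6, so R_C^{CE} = 75.76 kN and R_E = 73.3 − 75.76 = -2.456 kN.

R_E = -2.456 kN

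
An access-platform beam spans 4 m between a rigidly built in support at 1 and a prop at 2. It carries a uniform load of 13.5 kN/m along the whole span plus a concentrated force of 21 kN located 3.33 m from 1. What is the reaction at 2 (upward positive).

R_2 = 36.02 kN

Release the roller at 2. Primary structure: cantilever fixed at 1.
Primary-structure tip deflection at 2 by superposition:
  UDL 13.5: wL⁴/(8EI) = 432/EI
  point load 21 at a = 3.33: Pa²(3L − a)/(6EI) = 336.5/EI
  δ_0 = 768.5/EI
Tip deflection under a unit load at 2: L³/(3EI) = 21.33/EI.
The prop prevents deflection at 2: R_2 = δ_0/δ_{22} = 768.5/21.33 = 36.02 kN.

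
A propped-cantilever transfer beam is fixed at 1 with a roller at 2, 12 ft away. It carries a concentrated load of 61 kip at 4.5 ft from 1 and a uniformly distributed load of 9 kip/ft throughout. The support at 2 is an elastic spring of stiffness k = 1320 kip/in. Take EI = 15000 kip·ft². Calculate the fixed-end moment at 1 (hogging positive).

M_1 = 302.4 kip·ft

Remove the prop at 2; the released (primary) structure is a cantilever built in at 1.
Primary-structure tip deflection at 2 by superposition:
  point load 61 at a = 4.5: Pa²(3L − a)/(6EI) = 6485/EI
  UDL 9: wL⁴/(8EI) = 23328/EI
  δ_0 = 29813/EI
Tip deflection under a unit load at 2: L³/(3EI) = 576/EI.
With EI = 15000 kip·ft²: δ_0 = 1.9875 ft and δ_{22} = 0.0384 ft/kip.
Compatibility — the spring shortens by R_2/k under the reaction it provides: δ_0 − R_2·δ_{22} = R_2/k. With 1/k = 1/(1320×12) ft/kip = 0.000063 ft/kip, R_2 = δ_0 / (δ_{22} + 1/k) = 1.9875 / (0.0384 + 0.000063) = 51.67 kip.
Moment equilibrium about 1: M_1 = Σ(load moments about 1) − R_2·L = 922.5 − 51.67×12 = 302.4 kip·ft.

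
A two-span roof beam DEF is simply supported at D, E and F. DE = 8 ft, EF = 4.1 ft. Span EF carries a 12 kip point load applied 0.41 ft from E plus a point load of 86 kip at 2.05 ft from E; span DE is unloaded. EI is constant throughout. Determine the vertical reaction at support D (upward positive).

R_D = -2.978 kip

Take M_E as the redundant. Released structure: two simple spans DE and EF with a hinge at E.
End slopes at the hinge E, treating each span as simply supported:
  span EF: point load 12 at a = 0.41: Pab(L + b)/(6LEI) = 5.749/EI
  span EF: point load 86 at a = 2.05: Pab(L + b)/(6LEI) = 90.35/EI
  relative rotation θ_0 = (0 + 96.1)/EI = 96.1/EI
A unit hogging moment at E produces rotation L₁/(3EI) + L₂/(3EI) = 4.033/EI.
Slope continuity at E: θ_0 = M_E·4.033/EI, so M_E = 96.1/4.033 = 23.83 kip·ft (hogging).
Span DE, ΣM about D with M_E applied at E: R_E^{DE}·8 = 0 + 23.83, so R_E^{DE} = 2.978 kip and R_D = 0 − 2.978 = -2.978 kip.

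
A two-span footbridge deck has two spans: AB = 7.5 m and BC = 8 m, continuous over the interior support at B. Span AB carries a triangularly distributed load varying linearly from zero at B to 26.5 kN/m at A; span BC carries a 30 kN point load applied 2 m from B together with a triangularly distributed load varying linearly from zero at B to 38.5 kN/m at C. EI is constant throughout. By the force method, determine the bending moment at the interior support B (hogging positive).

M_B = 136.6 kN·m

Release continuity at B by inserting a hinge; the redundant is the internal moment M_B. The primary structure is two simply-supported spans AB and BC.
End slopes at the hinge B, treating each span as simply supported:
  span AB: triangular load, peak 26.5: 7w₀L³/(360EI) = 217.4/EI
  span BC: point load 30 at a = 2: Pab(L + b)/(6LEI) = 105/EI
  span BC: triangular load, peak 38.5: 7w₀L³/(360EI) = 383.3/EI
  relative rotation θ_0 = (217.4 + 488.3)/EI = 705.7/EI
A unit hogging moment at B produces rotation L₁/(3EI) + L₂/(3EI) = 5.167/EI.
Compatibility: M_B·(L₁+L₂)/(3EI) = θ_0, giving M_B = 136.6 kN·m (hogging).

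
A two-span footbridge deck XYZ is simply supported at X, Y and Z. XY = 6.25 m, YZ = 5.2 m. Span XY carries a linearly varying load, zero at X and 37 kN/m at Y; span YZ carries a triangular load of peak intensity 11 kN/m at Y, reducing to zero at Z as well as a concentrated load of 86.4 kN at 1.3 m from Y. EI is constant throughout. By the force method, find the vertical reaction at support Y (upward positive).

Take M_Y as the redundant. Released structure: two simple spans XY and YZ with a hinge at Y.
Rotations at Y on the released spans (each span's end-slope, ×1/EI):
  span XY: triangular load, peak 37: w₀L³/(45EI) = 200.7/EI
  span YZ: triangular load, peak 11: w₀L³/(45EI) = 34.37/EI
  span YZ: point load 86.4 at a = 1.3: Pab(L + b)/(6LEI) = 127.8/EI
  relative rotation θ_0 = (200.7 + 162.1)/EI = 362.9/EI
A unit hogging moment at Y produces rotation L₁/(3EI) + L₂/(3EI) = 3.817/EI.
Slope continuity at Y: θ_0 = M_Y·3.817/EI, so M_Y = 362.9/3.817 = 95.08 kN·m (hogging).
Span XY, ΣM about X with M_Y applied at Y: R_Y^{XY}·6.25 = 481.8 + 95.08, so R_Y^{XY} = 92.3 kN and R_X = 115.6 − 92.3 = 23.33 kN.
Span YZ, ΣM about Z: R_Y^{YZ}·5.2 = 436.1 + 95.08, so R_Y^{YZ} = 102.2 kN and R_Z = 115 − 102.2 = 12.85 kN.
R_Y = 92.3 + 102.2 = 194.4 kN.

R_Y = 194.4 kN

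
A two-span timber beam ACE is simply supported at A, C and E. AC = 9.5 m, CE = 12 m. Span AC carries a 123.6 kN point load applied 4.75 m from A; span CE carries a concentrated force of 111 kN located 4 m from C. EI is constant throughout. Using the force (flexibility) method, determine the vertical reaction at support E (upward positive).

Take M_C as the redundant. Released structure: two simple spans AC and CE with a hinge at C.
Rotations at C on the released spans (each span's end-slope, ×1/EI):
  span AC: point load 123.6 at a = 4.75: Pab(L + a)/(6LEI) = 697.2/EI
  span CE: point load 111 at a = 4: Pab(L + b)/(6LEI) = 986.7/EI
  relative rotation θ_0 = (697.2 + 986.7)/EI = 1684/EI
A unit hogging moment at C produces rotation L₁/(3EI) + L₂/(3EI) = 7.167/EI.
Compatibility: M_C·(L₁+L₂)/(3EI) = θ_0, giving M_C = 235 kN·m (hogging).
Span CE, ΣM about E: R_C^{CE}·12 = 888 + 235, so R_C^{CE} = 93.58 kN and R_E = 111 − 93.58 = 17.42 kN.

R_E = 17.42 kN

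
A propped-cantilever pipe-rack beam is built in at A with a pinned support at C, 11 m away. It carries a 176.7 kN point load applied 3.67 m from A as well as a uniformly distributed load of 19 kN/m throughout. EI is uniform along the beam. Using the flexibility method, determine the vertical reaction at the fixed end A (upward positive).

R_A = 281.1 kN

Choose R_C as the redundant. The primary structure is the cantilever fixed at A.
Deflection at C on the released cantilever, summing each load's contribution:
  point load 176.7 at a = 3.67: Pa²(3L − a)/(6EI) = 11634/EI
  UDL 19: wL⁴/(8EI) = 34772/EI
  δ_0 = 46406/EI
Tip deflection under a unit load at C: L³/(3EI) = 443.7/EI.
The prop prevents deflection at C: R_C = δ_0/δ_{CC} = 46406/443.7 = 104.6 kN.
Vertical equilibrium: R_A = ΣP − R_C = 385.7 − 104.6 = 281.1 kN.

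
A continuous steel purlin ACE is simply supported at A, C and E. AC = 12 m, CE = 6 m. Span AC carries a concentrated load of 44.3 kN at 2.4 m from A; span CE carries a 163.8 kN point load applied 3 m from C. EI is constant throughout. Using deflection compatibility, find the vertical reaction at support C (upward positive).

Release continuity at C by inserting a hinge; the redundant is the internal moment M_C. The primary structure is two simply-supported spans AC and CE.
Rotations at C on the released spans (each span's end-slope, ×1/EI):
  span AC: point load 44.3 at a = 2.4: Pab(L + a)/(6LEI) = 204.1/EI
  span CE: point load 163.8 at a = 3: Pab(L + b)/(6LEI) = 368.6/EI
  relative rotation θ_0 = (204.1 + 368.6)/EI = 572.7/EI
A unit hogging moment at C produces rotation L₁/(3EI) + L₂/(3EI) = 6/EI.
Compatibility: M_C·(L₁+L₂)/(3EI) = θ_0, giving M_C = 95.45 kN·m (hogging).
Span AC, ΣM about A with M_C applied at C: R_C^{AC}·12 = 106.3 + 95.45, so R_C^{AC} = 16.81 kN and R_A = 44.3 − 16.81 = 27.49 kN.
Span CE, ΣM about E: R_C^{CE}·6 = 491.4 + 95.45, so R_C^{CE} = 97.81 kN and R_E = 163.8 − 97.81 = 65.99 kN.
R_C = 16.81 + 97.81 = 114.6 kN.

R_C = 114.6 kN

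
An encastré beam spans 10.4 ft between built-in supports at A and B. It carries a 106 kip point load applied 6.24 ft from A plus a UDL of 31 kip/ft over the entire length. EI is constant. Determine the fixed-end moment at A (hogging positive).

Release both end moments; the primary structure is a simply-supported span AB with redundants M_A and M_B.
On the primary (simply-supported) span, the end slopes from the loading are:
  at A: point load 106 at a = 6.24: Pab(L + b)/(6LEI) = 642/EI
  at B: point load 106 at a = 6.24: Pab(L + a)/(6LEI) = 733.8/EI
  at A: UDL 31: wL³/(24EI) = 1453/EI
  at B: UDL 31: wL³/(24EI) = 1453/EI
  θ_A0 = 2095/EI,  θ_B0 = 2187/EI
Flexibility coefficients: a unit moment at one end gives L/(3EI) there and L/(6EI) at the far end, so f₁₁ = f₂₂ = 3.467/EI and f₁₂ = f₂₁ = 1.733/EI.
Compatibility — zero rotation at each built-in end:
  3.467 M_A + 1.733 M_B = 2095
  1.733 M_A + 3.467 M_B = 2187
Solving the pair gives M_A = 385.2 kip·ft and M_B = 438.2 kip·ft (hogging).

M_A = 385.2 kip·ft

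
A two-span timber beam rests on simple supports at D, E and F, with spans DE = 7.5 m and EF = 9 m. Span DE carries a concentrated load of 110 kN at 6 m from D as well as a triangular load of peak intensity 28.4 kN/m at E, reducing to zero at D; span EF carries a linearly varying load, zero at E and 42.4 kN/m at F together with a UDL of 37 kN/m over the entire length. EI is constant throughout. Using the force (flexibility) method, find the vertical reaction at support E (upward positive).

R_E = 490.8 kN

Take M_E as the redundant. Released structure: two simple spans DE and EF with a hinge at E.
Rotations at E on the released spans (each span's end-slope, ×1/EI):
  span DE: point load 110 at a = 6: Pab(L + a)/(6LEI) = 297/EI
  span DE: triangular load, peak 28.4: w₀L³/(45EI) = 266.2/EI
  span EF: triangular load, peak 42.4: 7w₀L³/(360EI) = 601/EI
  span EF: UDL 37: wL³/(24EI) = 1124/EI
  relative rotation θ_0 = (563.2 + 1725)/EI = 2288/EI
A unit hogging moment at E produces rotation L₁/(3EI) + L₂/(3EI) = 5.5/EI.
Slope continuity at E: θ_0 = M_E·5.5/EI, so M_E = 2288/5.5 = 416 kN·m (hogging).
Span DE, ΣM about D with M_E applied at E: R_E^{DE}·7.5 = 1192 + 416, so R_E^{DE} = 214.5 kN and R_D = 216.5 − 214.5 = 2.03 kN.
Span EF, ΣM about F: R_E^{EF}·9 = 2071 + 416, so R_E^{EF} = 276.3 kN and R_F = 523.8 − 276.3 = 247.5 kN.
R_E = 214.5 + 276.3 = 490.8 kN.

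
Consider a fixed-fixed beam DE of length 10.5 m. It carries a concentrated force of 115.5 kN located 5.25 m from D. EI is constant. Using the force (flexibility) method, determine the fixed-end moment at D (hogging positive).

M_D = 151.6 kN·m

Take the two fixed-end moments M_D, M_E as redundants; the released structure is the simple span DE.
On the primary (simply-supported) span, the end slopes from the loading are:
  at D: point load 115.5 at a = 5.25: Pab(L + b)/(6LEI) = 795.9/EI
  at E: point load 115.5 at a = 5.25: Pab(L + a)/(6LEI) = 795.9/EI
  θ_D0 = 795.9/EI,  θ_E0 = 795.9/EI
Flexibility coefficients: a unit moment at one end gives L/(3EI) there and L/(6EI) at the far end, so f₁₁ = f₂₂ = 3.5/EI and f₁₂ = f₂₁ = 1.75/EI.
Compatibility — zero rotation at each built-in end:
  3.5 M_D + 1.75 M_E = 795.9
  1.75 M_D + 3.5 M_E = 795.9
Solving the pair gives M_D = 151.6 kN·m and M_E = 151.6 kN·m (hogging).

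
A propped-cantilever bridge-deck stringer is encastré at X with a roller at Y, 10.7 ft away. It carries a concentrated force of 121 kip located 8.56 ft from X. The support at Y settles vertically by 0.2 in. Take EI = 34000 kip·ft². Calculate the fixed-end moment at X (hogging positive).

Release the roller at Y. Primary structure: cantilever fixed at X.
Primary-structure tip deflection at Y by superposition:
  point load 121 at a = 8.56: Pa²(3L − a)/(6EI) = 34785/EI
Flexibility coefficient — unit upward force at Y: δ_{YY} = L³/(3EI) = 408.3/EI.
With EI = 34000 kip·ft²: δ_0 = 1.0231 ft and δ_{YY} = 0.01201 ft/kip.
Compatibility — the beam at Y must follow the support down by 0.01667 ft: δ_0 − R_Y·δ_{YY} = 0.01667, so R_Y = (1.0231 − 0.01667)/0.01201 = 83.8 kip.
Moment equilibrium about X: M_X = Σ(load moments about X) − R_Y·L = 1036 − 83.8×10.7 = 139.1 kip·ft.

M_X = 139.1 kip·ft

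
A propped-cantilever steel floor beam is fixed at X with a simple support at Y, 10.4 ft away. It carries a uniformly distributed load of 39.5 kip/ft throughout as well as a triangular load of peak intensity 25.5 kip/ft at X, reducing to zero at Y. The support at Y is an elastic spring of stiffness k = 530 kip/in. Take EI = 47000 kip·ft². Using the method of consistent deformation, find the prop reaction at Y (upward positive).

R_Y = 177.1 kip

Release the roller at Y. Primary structure: cantilever fixed at X.
Deflection at Y on the released cantilever, summing each load's contribution:
  UDL 39.5: wL⁴/(8EI) = 57762/EI
  triangular load, peak 25.5 at the fixed end: w₀L⁴/(30EI) = 9944/EI
  δ_0 = 67706/EI
Flexibility coefficient — unit upward force at Y: δ_{YY} = L³/(3EI) = 375/EI.
With EI = 47000 kip·ft²: δ_0 = 1.4405 ft and δ_{YY} = 0.007978 ft/kip.
Compatibility — the spring shortens by R_Y/k under the reaction it provides: δ_0 − R_Y·δ_{YY} = R_Y/k. With 1/k = 1/(530×12) ft/kip = 0.000157 ft/kip, R_Y = δ_0 / (δ_{YY} + 1/k) = 1.4405 / (0.007978 + 0.000157) = 177.1 kip.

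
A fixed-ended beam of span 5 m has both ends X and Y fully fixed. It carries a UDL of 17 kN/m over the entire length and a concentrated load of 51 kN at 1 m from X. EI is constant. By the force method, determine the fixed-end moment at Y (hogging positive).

Take the two fixed-end moments M_X, M_Y as redundants; the released structure is the simple span XY.
On the primary (simply-supported) span, the end slopes from the loading are:
  at X: UDL 17: wL³/(24EI) = 88.54/EI
  at Y: UDL 17: wL³/(24EI) = 88.54/EI
  at X: point load 51 at a = 1: Pab(L + b)/(6LEI) = 61.2/EI
  at Y: point load 51 at a = 1: Pab(L + a)/(6LEI) = 40.8/EI
  θ_X0 = 149.7/EI,  θ_Y0 = 129.3/EI
Flexibility coefficients: a unit moment at one end gives L/(3EI) there and L/(6EI) at the far end, so f₁₁ = f₂₂ = 1.667/EI and f₁₂ = f₂₁ = 0.8333/EI.
Compatibility — zero rotation at each built-in end:
  1.667 M_X + 0.8333 M_Y = 149.7
  0.8333 M_X + 1.667 M_Y = 129.3
Solving the pair gives M_X = 68.06 kN·m and M_Y = 43.58 kN·m (hogging).

M_Y = 43.58 kN·m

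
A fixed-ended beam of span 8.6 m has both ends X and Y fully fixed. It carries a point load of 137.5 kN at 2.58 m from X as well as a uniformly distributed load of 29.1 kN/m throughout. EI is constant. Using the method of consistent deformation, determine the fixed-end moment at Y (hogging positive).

M_Y = 253.9 kN·m

Release both end moments; the primary structure is a simply-supported span XY with redundants M_X and M_Y.
On the primary (simply-supported) span, the end slopes from the loading are:
  at X: point load 137.5 at a = 2.58: Pab(L + b)/(6LEI) = 605.1/EI
  at Y: point load 137.5 at a = 2.58: Pab(L + a)/(6LEI) = 462.7/EI
  at X: UDL 29.1: wL³/(24EI) = 771.2/EI
  at Y: UDL 29.1: wL³/(24EI) = 771.2/EI
  θ_X0 = 1376/EI,  θ_Y0 = 1234/EI
Flexibility coefficients: a unit moment at one end gives L/(3EI) there and L/(6EI) at the far end, so f₁₁ = f₂₂ = 2.867/EI and f₁₂ = f₂₁ = 1.433/EI.
Compatibility — zero rotation at each built-in end:
  2.867 M_X + 1.433 M_Y = 1376
  1.433 M_X + 2.867 M_Y = 1234
Solving the pair gives M_X = 353.2 kN·m and M_Y = 253.9 kN·m (hogging).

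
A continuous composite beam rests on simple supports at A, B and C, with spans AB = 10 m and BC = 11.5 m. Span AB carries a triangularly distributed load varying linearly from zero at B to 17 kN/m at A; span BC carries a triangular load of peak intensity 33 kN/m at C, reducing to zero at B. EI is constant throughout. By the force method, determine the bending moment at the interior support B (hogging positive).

Take M_B as the redundant. Released structure: two simple spans AB and BC with a hinge at B.
Rotations at B on the released spans (each span's end-slope, ×1/EI):
  span AB: triangular load, peak 17: 7w₀L³/(360EI) = 330.6/EI
  span BC: triangular load, peak 33: 7w₀L³/(360EI) = 975.9/EI
  relative rotation θ_0 = (330.6 + 975.9)/EI = 1306/EI
A unit hogging moment at B produces rotation L₁/(3EI) + L₂/(3EI) = 7.167/EI.
Slope continuity at B: θ_0 = M_B·7.167/EI, so M_B = 1306/7.167 = 182.3 kN·m (hogging).

M_B = 182.3 kN·m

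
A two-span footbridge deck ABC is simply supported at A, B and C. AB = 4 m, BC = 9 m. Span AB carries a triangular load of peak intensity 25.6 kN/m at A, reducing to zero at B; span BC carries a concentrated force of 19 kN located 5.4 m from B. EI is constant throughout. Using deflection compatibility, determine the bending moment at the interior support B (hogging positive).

Release continuity at B by inserting a hinge; the redundant is the internal moment M_B. The primary structure is two simply-supported spans AB and BC.
End slopes at the hinge B, treating each span as simply supported:
  span AB: triangular load, peak 25.6: 7w₀L³/(360EI) = 31.86/EI
  span BC: point load 19 at a = 5.4: Pab(L + b)/(6LEI) = 86.18/EI
  relative rotation θ_0 = (31.86 + 86.18)/EI = 118/EI
A unit hogging moment at B produces rotation L₁/(3EI) + L₂/(3EI) = 4.333/EI.
Compatibility: M_B·(L₁+L₂)/(3EI) = θ_0, giving M_B = 27.24 kN·m (hogging).

M_B = 27.24 kN·m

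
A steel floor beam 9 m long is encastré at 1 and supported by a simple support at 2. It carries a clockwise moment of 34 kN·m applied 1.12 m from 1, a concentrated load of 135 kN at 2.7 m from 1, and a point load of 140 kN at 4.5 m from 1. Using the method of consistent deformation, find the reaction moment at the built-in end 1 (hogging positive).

Take the reaction at 2 as the redundant and release it; the primary structure is a cantilever fixed at 1.
Free-end deflection of the primary structure under the applied loading (downward +):
  clockwise couple 34 at a = 1.12: M₀a(2L − a)/(2EI) = 321.4/EI
  point load 135 at a = 2.7: Pa²(3L − a)/(6EI) = 3986/EI
  point load 140 at a = 4.5: Pa²(3L − a)/(6EI) = 10631/EI
  δ_0 = 14938/EI
Tip deflection under a unit load at 2: L³/(3EI) = 243/EI.
The prop prevents deflection at 2: R_2 = δ_0/δ_{22} = 14938/243 = 61.48 kN.
Moment equilibrium about 1: M_1 = Σ(load moments about 1) − R_2·L = 1028 − 61.48×9 = 475.2 kN·m.

M_1 = 475.2 kN·m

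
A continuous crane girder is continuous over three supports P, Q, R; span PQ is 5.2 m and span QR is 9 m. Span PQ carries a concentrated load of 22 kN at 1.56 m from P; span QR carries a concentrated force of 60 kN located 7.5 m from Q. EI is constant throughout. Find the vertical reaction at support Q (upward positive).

R_Q = 26.75 kN

Insert a hinge at Q; M_Q is the redundant, and each span becomes simply supported.
Rotations at Q on the released spans (each span's end-slope, ×1/EI):
  span PQ: point load 22 at a = 1.56: Pab(L + a)/(6LEI) = 27.07/EI
  span QR: point load 60 at a = 7.5: Pab(L + b)/(6LEI) = 131.2/EI
  relative rotation θ_0 = (27.07 + 131.2)/EI = 158.3/EI
A unit hogging moment at Q produces rotation L₁/(3EI) + L₂/(3EI) = 4.733/EI.
Slope continuity at Q: θ_0 = M_Q·4.733/EI, so M_Q = 158.3/4.733 = 33.45 kN·m (hogging).
Span PQ, ΣM about P with M_Q applied at Q: R_Q^{PQ}·5.2 = 34.32 + 33.45, so R_Q^{PQ} = 13.03 kN and R_P = 22 − 13.03 = 8.968 kN.
Span QR, ΣM about R: R_Q^{QR}·9 = 90 + 33.45, so R_Q^{QR} = 13.72 kN and R_R = 60 − 13.72 = 46.28 kN.
R_Q = 13.03 + 13.72 = 26.75 kN.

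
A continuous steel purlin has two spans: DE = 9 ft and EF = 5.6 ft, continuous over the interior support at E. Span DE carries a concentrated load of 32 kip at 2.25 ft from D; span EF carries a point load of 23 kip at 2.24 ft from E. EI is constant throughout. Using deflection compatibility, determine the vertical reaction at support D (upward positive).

Insert a hinge at E; M_E is the redundant, and each span becomes simply supported.
Discontinuity in slope at E on the released structure — sum the simple-span end rotations:
  span DE: point load 32 at a = 2.25: Pab(L + a)/(6LEI) = 101.2/EI
  span EF: point load 23 at a = 2.24: Pab(L + b)/(6LEI) = 46.16/EI
  relative rotation θ_0 = (101.2 + 46.16)/EI = 147.4/EI
A unit hogging moment at E produces rotation L₁/(3EI) + L₂/(3EI) = 4.867/EI.
Slope continuity at E: θ_0 = M_E·4.867/EI, so M_E = 147.4/4.867 = 30.29 kip·ft (hogging).
Span DE, ΣM about D with M_E applied at E: R_E^{DE}·9 = 72 + 30.29, so R_E^{DE} = 11.37 kip and R_D = 32 − 11.37 = 20.63 kip.

R_D = 20.63 kip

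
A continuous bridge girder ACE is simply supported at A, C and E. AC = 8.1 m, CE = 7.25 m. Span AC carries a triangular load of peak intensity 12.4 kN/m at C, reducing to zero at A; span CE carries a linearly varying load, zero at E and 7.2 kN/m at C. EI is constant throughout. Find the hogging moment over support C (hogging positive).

Insert a hinge at C; M_C is the redundant, and each span becomes simply supported.
End slopes at the hinge C, treating each span as simply supported:
  span AC: triangular load, peak 12.4: w₀L³/(45EI) = 146.4/EI
  span CE: triangular load, peak 7.2: w₀L³/(45EI) = 60.97/EI
  relative rotation θ_0 = (146.4 + 60.97)/EI = 207.4/EI
A unit hogging moment at C produces rotation L₁/(3EI) + L₂/(3EI) = 5.117/EI.
Slope continuity at C: θ_0 = M_C·5.117/EI, so M_C = 207.4/5.117 = 40.54 kN·m (hogging).

M_C = 40.54 kN·m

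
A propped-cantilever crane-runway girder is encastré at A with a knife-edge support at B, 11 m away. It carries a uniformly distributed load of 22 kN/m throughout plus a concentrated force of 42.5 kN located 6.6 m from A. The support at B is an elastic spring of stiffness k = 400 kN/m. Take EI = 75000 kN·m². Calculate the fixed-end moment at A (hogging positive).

Choose R_B as the redundant. The primary structure is the cantilever fixed at A.
Downward deflection at the released point B due to the loads:
  UDL 22: wL⁴/(8EI) = 40263/EI
  point load 42.5 at a = 6.6: Pa²(3L − a)/(6EI) = 8146/EI
  δ_0 = 48408/EI
Flexibility coefficient — unit upward force at B: δ_{BB} = L³/(3EI) = 443.7/EI.
With EI = 75000 kN·m²: δ_0 = 0.64545 m and δ_{BB} = 0.005916 m/kN.
Compatibility — the spring shortens by R_B/k under the reaction it provides: δ_0 − R_B·δ_{BB} = R_B/k. With 1/k = 0.0025 m/kN, R_B = δ_0 / (δ_{BB} + 1/k) = 0.64545 / (0.005916 + 0.0025) = 76.7 kN.
Moment equilibrium about A: M_A = Σ(load moments about A) − R_B·L = 1612 − 76.7×11 = 767.8 kN·m.

M_A = 767.8 kN·m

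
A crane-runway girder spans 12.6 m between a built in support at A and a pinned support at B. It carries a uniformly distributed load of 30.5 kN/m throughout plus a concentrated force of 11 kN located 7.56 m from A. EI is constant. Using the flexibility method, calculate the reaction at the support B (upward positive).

R_B = 148.9 kN

Remove the prop at B; the released (primary) structure is a cantilever built in at A.
Free-end deflection of the primary structure under the applied loading (downward +):
  UDL 30.5: wL⁴/(8EI) = 96093/EI
  point load 11 at a = 7.56: Pa²(3L − a)/(6EI) = 3169/EI
  δ_0 = 99262/EI
Tip deflection under a unit load at B: L³/(3EI) = 666.8/EI.
Compatibility at B: δ_0 − R_B·δ_{BB} = 0, so R_B = 99262/666.8 = 148.9 kN.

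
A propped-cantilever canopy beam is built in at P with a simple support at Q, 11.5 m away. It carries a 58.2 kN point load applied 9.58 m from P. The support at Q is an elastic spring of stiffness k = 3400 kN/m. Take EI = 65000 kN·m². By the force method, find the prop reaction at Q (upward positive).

R_Q = 42.17 kN

Remove the prop at Q; the released (primary) structure is a cantilever built in at P.
Downward deflection at the released point Q due to the loads:
  point load 58.2 at a = 9.58: Pa²(3L − a)/(6EI) = 22185/EI
Flexibility coefficient — unit upward force at Q: δ_{QQ} = L³/(3EI) = 507/EI.
With EI = 65000 kN·m²: δ_0 = 0.3413 m and δ_{QQ} = 0.007799 m/kN.
Compatibility — the spring shortens by R_Q/k under the reaction it provides: δ_0 − R_Q·δ_{QQ} = R_Q/k. With 1/k = 0.000294 m/kN, R_Q = δ_0 / (δ_{QQ} + 1/k) = 0.3413 / (0.007799 + 0.000294) = 42.17 kN.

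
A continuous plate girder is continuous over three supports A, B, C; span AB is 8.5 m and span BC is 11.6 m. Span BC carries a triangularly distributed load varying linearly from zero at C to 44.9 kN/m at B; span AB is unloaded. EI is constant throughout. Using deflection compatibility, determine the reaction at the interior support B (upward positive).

Take M_B as the redundant. Released structure: two simple spans AB and BC with a hinge at B.
Rotations at B on the released spans (each span's end-slope, ×1/EI):
  span BC: triangular load, peak 44.9: w₀L³/(45EI) = 1557/EI
  relative rotation θ_0 = (0 + 1557)/EI = 1557/EI
A unit hogging moment at B produces rotation L₁/(3EI) + L₂/(3EI) = 6.7/EI.
Slope continuity at B: θ_0 = M_B·6.7/EI, so M_B = 1557/6.7 = 232.5 kN·m (hogging).
Span AB, ΣM about A with M_B applied at B: R_B^{AB}·8.5 = 0 + 232.5, so R_B^{AB} = 27.35 kN and R_A = 0 − 27.35 = -27.35 kN.
Span BC, ΣM about C: R_B^{BC}·11.6 = 2014 + 232.5, so R_B^{BC} = 193.7 kN and R_C = 260.4 − 193.7 = 66.77 kN.
R_B = 27.35 + 193.7 = 221 kN.

R_B = 221 kN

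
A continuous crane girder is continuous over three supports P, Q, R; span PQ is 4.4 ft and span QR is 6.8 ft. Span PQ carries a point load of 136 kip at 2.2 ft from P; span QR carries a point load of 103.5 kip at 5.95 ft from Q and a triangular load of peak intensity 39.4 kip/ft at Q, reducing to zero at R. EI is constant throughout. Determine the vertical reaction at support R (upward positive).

Take M_Q as the redundant. Released structure: two simple spans PQ and QR with a hinge at Q.
Rotations at Q on the released spans (each span's end-slope, ×1/EI):
  span PQ: point load 136 at a = 2.2: Pab(L + a)/(6LEI) = 164.6/EI
  span QR: point load 103.5 at a = 5.95: Pab(L + b)/(6LEI) = 98.15/EI
  span QR: triangular load, peak 39.4: w₀L³/(45EI) = 275.3/EI
  relative rotation θ_0 = (164.6 + 373.4)/EI = 538/EI
A unit hogging moment at Q produces rotation L₁/(3EI) + L₂/(3EI) = 3.733/EI.
Slope continuity at Q: θ_0 = M_Q·3.733/EI, so M_Q = 538/3.733 = 144.1 kip·ft (hogging).
Span QR, ΣM about R: R_Q^{QR}·6.8 = 695.3 + 144.1, so R_Q^{QR} = 123.4 kip and R_R = 237.5 − 123.4 = 114 kip.

R_R = 114 kip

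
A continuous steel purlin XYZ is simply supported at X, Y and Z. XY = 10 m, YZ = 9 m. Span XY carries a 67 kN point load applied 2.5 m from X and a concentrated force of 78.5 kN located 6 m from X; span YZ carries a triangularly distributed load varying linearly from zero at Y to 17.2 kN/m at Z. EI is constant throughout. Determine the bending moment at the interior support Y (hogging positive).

M_Y = 159.1 kN·m

Take M_Y as the redundant. Released structure: two simple spans XY and YZ with a hinge at Y.
End slopes at the hinge Y, treating each span as simply supported:
  span XY: point load 67 at a = 2.5: Pab(L + a)/(6LEI) = 261.7/EI
  span XY: point load 78.5 at a = 6: Pab(L + a)/(6LEI) = 502.4/EI
  span YZ: triangular load, peak 17.2: 7w₀L³/(360EI) = 243.8/EI
  relative rotation θ_0 = (764.1 + 243.8)/EI = 1008/EI
A unit hogging moment at Y produces rotation L₁/(3EI) + L₂/(3EI) = 6.333/EI.
Slope continuity at Y: θ_0 = M_Y·6.333/EI, so M_Y = 1008/6.333 = 159.1 kN·m (hogging).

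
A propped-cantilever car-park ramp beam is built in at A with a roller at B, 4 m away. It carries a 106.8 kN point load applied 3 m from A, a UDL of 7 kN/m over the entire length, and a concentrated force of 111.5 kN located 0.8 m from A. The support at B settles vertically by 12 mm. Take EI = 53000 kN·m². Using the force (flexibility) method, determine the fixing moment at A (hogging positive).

M_A = 247.5 kN·m

Choose R_B as the redundant. The primary structure is the cantilever fixed at A.
Primary-structure tip deflection at B by superposition:
  point load 106.8 at a = 3: Pa²(3L − a)/(6EI) = 1442/EI
  UDL 7: wL⁴/(8EI) = 224/EI
  point load 111.5 at a = 0.8: Pa²(3L − a)/(6EI) = 133.2/EI
  δ_0 = 1799/EI
Tip deflection under a unit load at B: L³/(3EI) = 21.33/EI.
With EI = 53000 kN·m²: δ_0 = 0.033943 m and δ_{BB} = 0.000403 m/kN.
Compatibility — the beam at B must follow the support down by 0.012 m: δ_0 − R_B·δ_{BB} = 0.012, so R_B = (0.033943 − 0.012)/0.000403 = 54.52 kN.
Moment equilibrium about A: M_A = Σ(load moments about A) − R_B·L = 465.6 − 54.52×4 = 247.5 kN·m.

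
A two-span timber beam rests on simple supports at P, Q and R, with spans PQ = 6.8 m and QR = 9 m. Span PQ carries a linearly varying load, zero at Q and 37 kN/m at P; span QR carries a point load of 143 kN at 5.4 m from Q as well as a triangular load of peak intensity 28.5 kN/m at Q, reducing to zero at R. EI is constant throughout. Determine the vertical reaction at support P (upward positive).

Take M_Q as the redundant. Released structure: two simple spans PQ and QR with a hinge at Q.
End slopes at the hinge Q, treating each span as simply supported:
  span PQ: triangular load, peak 37: 7w₀L³/(360EI) = 226.2/EI
  span QR: point load 143 at a = 5.4: Pab(L + b)/(6LEI) = 648.6/EI
  span QR: triangular load, peak 28.5: w₀L³/(45EI) = 461.7/EI
  relative rotation θ_0 = (226.2 + 1110)/EI = 1337/EI
A unit hogging moment at Q produces rotation L₁/(3EI) + L₂/(3EI) = 5.267/EI.
Compatibility: M_Q·(L₁+L₂)/(3EI) = θ_0, giving M_Q = 253.8 kN·m (hogging).
Span PQ, ΣM about P with M_Q applied at Q: R_Q^{PQ}·6.8 = 285.1 + 253.8, so R_Q^{PQ} = 79.25 kN and R_P = 125.8 − 79.25 = 46.55 kN.

R_P = 46.55 kN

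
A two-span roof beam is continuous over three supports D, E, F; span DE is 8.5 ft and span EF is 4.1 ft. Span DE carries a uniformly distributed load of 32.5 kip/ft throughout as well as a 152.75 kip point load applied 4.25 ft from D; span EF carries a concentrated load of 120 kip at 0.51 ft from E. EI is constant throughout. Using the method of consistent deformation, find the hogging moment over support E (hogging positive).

Release continuity at E by inserting a hinge; the redundant is the internal moment M_E. The primary structure is two simply-supported spans DE and EF.
Rotations at E on the released spans (each span's end-slope, ×1/EI):
  span DE: UDL 32.5: wL³/(24EI) = 831.6/EI
  span DE: point load 152.75 at a = 4.25: Pab(L + a)/(6LEI) = 689.8/EI
  span EF: point load 120 at a = 0.51: Pab(L + b)/(6LEI) = 68.68/EI
  relative rotation θ_0 = (1521 + 68.68)/EI = 1590/EI
A unit hogging moment at E produces rotation L₁/(3EI) + L₂/(3EI) = 4.2/EI.
Compatibility: M_E·(L₁+L₂)/(3EI) = θ_0, giving M_E = 378.6 kip·ft (hogging).

M_E = 378.6 kip·ft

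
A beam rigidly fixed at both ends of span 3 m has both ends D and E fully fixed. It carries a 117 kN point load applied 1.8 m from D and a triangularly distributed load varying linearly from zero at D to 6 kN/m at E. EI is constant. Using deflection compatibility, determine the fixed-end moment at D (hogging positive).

Release both end moments; the primary structure is a simply-supported span DE with redundants M_D and M_E.
End rotations of the released simple span under the applied load (×1/EI):
  at D: point load 117 at a = 1.8: Pab(L + b)/(6LEI) = 58.97/EI
  at E: point load 117 at a = 1.8: Pab(L + a)/(6LEI) = 67.39/EI
  at D: triangular load, peak 6: 7w₀L³/(360EI) = 3.15/EI
  at E: triangular load, peak 6: w₀L³/(45EI) = 3.6/EI
  θ_D0 = 62.12/EI,  θ_E0 = 70.99/EI
Flexibility coefficients: a unit moment at one end gives L/(3EI) there and L/(6EI) at the far end, so f₁₁ = f₂₂ = 1/EI and f₁₂ = f₂₁ = 0.5/EI.
Compatibility — zero rotation at each built-in end:
  1 M_D + 0.5 M_E = 62.12
  0.5 M_D + 1 M_E = 70.99
Solving the pair gives M_D = 35.5 kN·m and M_E = 53.24 kN·m (hogging).

M_D = 35.5 kN·m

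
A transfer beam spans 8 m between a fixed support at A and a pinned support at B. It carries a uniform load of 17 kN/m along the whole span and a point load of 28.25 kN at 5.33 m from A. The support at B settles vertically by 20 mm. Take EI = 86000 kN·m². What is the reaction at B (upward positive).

Remove the prop at B; the released (primary) structure is a cantilever built in at A.
Free-end deflection of the primary structure under the applied loading (downward +):
  UDL 17: wL⁴/(8EI) = 8704/EI
  point load 28.25 at a = 5.33: Pa²(3L − a)/(6EI) = 2497/EI
  δ_0 = 11201/EI
Flexibility coefficient — unit upward force at B: δ_{BB} = L³/(3EI) = 170.7/EI.
With EI = 86000 kN·m²: δ_0 = 0.13025 m and δ_{BB} = 0.001984 m/kN.
Compatibility — the beam at B must follow the support down by 0.02 m: δ_0 − R_B·δ_{BB} = 0.02, so R_B = (0.13025 − 0.02)/0.001984 = 55.55 kN.

R_B = 55.55 kN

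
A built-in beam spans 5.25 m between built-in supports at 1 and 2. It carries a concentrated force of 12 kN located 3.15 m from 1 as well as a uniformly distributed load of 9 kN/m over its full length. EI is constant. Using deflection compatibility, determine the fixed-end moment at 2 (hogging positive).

Release both end moments; the primary structure is a simply-supported span 12 with redundants M_1 and M_2.
End rotations of the released simple span under the applied load (×1/EI):
  at 1: point load 12 at a = 3.15: Pab(L + b)/(6LEI) = 18.52/EI
  at 2: point load 12 at a = 3.15: Pab(L + a)/(6LEI) = 21.17/EI
  at 1: UDL 9: wL³/(24EI) = 54.26/EI
  at 2: UDL 9: wL³/(24EI) = 54.26/EI
  θ_10 = 72.79/EI,  θ_20 = 75.43/EI
Flexibility coefficients: a unit moment at one end gives L/(3EI) there and L/(6EI) at the far end, so f₁₁ = f₂₂ = 1.75/EI and f₁₂ = f₂₁ = 0.875/EI.
Compatibility — zero rotation at each built-in end:
  1.75 M_1 + 0.875 M_2 = 72.79
  0.875 M_1 + 1.75 M_2 = 75.43
Solving the pair gives M_1 = 26.72 kN·m and M_2 = 29.74 kN·m (hogging).

M_2 = 29.74 kN·m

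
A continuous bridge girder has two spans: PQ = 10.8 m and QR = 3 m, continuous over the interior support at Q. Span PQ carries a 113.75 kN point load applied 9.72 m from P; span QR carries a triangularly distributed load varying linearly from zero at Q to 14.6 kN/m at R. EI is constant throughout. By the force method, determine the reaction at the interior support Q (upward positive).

Take M_Q as the redundant. Released structure: two simple spans PQ and QR with a hinge at Q.
Discontinuity in slope at Q on the released structure — sum the simple-span end rotations:
  span PQ: point load 113.75 at a = 9.72: Pab(L + a)/(6LEI) = 378.1/EI
  span QR: triangular load, peak 14.6: 7w₀L³/(360EI) = 7.665/EI
  relative rotation θ_0 = (378.1 + 7.665)/EI = 385.8/EI
A unit hogging moment at Q produces rotation L₁/(3EI) + L₂/(3EI) = 4.6/EI.
Compatibility: M_Q·(L₁+L₂)/(3EI) = θ_0, giving M_Q = 83.87 kN·m (hogging).
Span PQ, ΣM about P with M_Q applied at Q: R_Q^{PQ}·10.8 = 1106 + 83.87, so R_Q^{PQ} = 110.1 kN and R_P = 113.8 − 110.1 = 3.609 kN.
Span QR, ΣM about R: R_Q^{QR}·3 = 21.9 + 83.87, so R_Q^{QR} = 35.26 kN and R_R = 21.9 − 35.26 = -13.36 kN.
R_Q = 110.1 + 35.26 = 145.4 kN.

R_Q = 145.4 kN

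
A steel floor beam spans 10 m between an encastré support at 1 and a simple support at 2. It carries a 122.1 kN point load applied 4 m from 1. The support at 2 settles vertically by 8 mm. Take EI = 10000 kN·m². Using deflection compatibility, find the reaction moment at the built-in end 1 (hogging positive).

M_1 = 236.8 kN·m

Choose R_2 as the redundant. The primary structure is the cantilever fixed at 1.
Free-end deflection of the primary structure under the applied loading (downward +):
  point load 122.1 at a = 4: Pa²(3L − a)/(6EI) = 8466/EI
Tip deflection under a unit load at 2: L³/(3EI) = 333.3/EI.
With EI = 10000 kN·m²: δ_0 = 0.84656 m and δ_{22} = 0.033333 m/kN.
Compatibility — the beam at 2 must follow the support down by 0.008 m: δ_0 − R_2·δ_{22} = 0.008, so R_2 = (0.84656 − 0.008)/0.033333 = 25.16 kN.
Moment equilibrium about 1: M_1 = Σ(load moments about 1) − R_2·L = 488.4 − 25.16×10 = 236.8 kN·m.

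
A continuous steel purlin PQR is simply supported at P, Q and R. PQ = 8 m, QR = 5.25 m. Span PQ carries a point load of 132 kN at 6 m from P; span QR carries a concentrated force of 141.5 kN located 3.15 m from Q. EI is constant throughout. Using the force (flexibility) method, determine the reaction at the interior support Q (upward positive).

R_Q = 204.2 kN

Take M_Q as the redundant. Released structure: two simple spans PQ and QR with a hinge at Q.
Rotations at Q on the released spans (each span's end-slope, ×1/EI):
  span PQ: point load 132 at a = 6: Pab(L + a)/(6LEI) = 462/EI
  span QR: point load 141.5 at a = 3.15: Pab(L + b)/(6LEI) = 218.4/EI
  relative rotation θ_0 = (462 + 218.4)/EI = 680.4/EI
A unit hogging moment at Q produces rotation L₁/(3EI) + L₂/(3EI) = 4.417/EI.
Compatibility: M_Q·(L₁+L₂)/(3EI) = θ_0, giving M_Q = 154.1 kN·m (hogging).
Span PQ, ΣM about P with M_Q applied at Q: R_Q^{PQ}·8 = 792 + 154.1, so R_Q^{PQ} = 118.3 kN and R_P = 132 − 118.3 = 13.74 kN.
Span QR, ΣM about R: R_Q^{QR}·5.25 = 297.1 + 154.1, so R_Q^{QR} = 85.94 kN and R_R = 141.5 − 85.94 = 55.56 kN.
R_Q = 118.3 + 85.94 = 204.2 kN.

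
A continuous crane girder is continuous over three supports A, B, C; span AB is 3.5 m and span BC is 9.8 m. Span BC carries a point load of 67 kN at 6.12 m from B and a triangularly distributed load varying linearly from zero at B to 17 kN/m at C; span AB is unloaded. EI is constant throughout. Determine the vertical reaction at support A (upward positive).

R_A = -42.34 kN

Take M_B as the redundant. Released structure: two simple spans AB and BC with a hinge at B.
Rotations at B on the released spans (each span's end-slope, ×1/EI):
  span BC: point load 67 at a = 6.12: Pab(L + b)/(6LEI) = 345.9/EI
  span BC: triangular load, peak 17: 7w₀L³/(360EI) = 311.1/EI
  relative rotation θ_0 = (0 + 657)/EI = 657/EI
A unit hogging moment at B produces rotation L₁/(3EI) + L₂/(3EI) = 4.433/EI.
Compatibility: M_B·(L₁+L₂)/(3EI) = θ_0, giving M_B = 148.2 kN·m (hogging).
Span AB, ΣM about A with M_B applied at B: R_B^{AB}·3.5 = 0 + 148.2, so R_B^{AB} = 42.34 kN and R_A = 0 − 42.34 = -42.34 kN.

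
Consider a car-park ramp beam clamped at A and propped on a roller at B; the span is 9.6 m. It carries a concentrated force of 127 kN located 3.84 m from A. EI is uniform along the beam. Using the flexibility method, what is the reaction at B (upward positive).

R_B = 26.42 kN

Choose R_B as the redundant. The primary structure is the cantilever fixed at A.
Free-end deflection of the primary structure under the applied loading (downward +):
  point load 127 at a = 3.84: Pa²(3L − a)/(6EI) = 7790/EI
Tip deflection under a unit load at B: L³/(3EI) = 294.9/EI.
Compatibility at B: δ_0 − R_B·δ_{BB} = 0, so R_B = 7790/294.9 = 26.42 kN.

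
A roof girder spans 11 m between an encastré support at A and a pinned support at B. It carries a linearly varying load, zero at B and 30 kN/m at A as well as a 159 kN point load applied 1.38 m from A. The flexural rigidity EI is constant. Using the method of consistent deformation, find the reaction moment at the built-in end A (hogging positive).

Remove the prop at B; the released (primary) structure is a cantilever built in at A.
Primary-structure tip deflection at B by superposition:
  triangular load, peak 30 at the fixed end: w₀L⁴/(30EI) = 14641/EI
  point load 159 at a = 1.38: Pa²(3L − a)/(6EI) = 1596/EI
  δ_0 = 16237/EI
Tip deflection under a unit load at B: L³/(3EI) = 443.7/EI.
Compatibility at B: δ_0 − R_B·δ_{BB} = 0, so R_B = 16237/443.7 = 36.6 kN.
Moment equilibrium about A: M_A = Σ(load moments about A) − R_B·L = 824.4 − 36.6×11 = 421.9 kN·m.

M_A = 421.9 kN·m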